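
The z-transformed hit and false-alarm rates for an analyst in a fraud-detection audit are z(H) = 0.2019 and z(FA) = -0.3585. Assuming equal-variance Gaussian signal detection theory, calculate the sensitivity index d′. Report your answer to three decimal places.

d′ = 0.560

d' = z(H) − z(FA) = 0.2019 − (-0.3585) = 0.5604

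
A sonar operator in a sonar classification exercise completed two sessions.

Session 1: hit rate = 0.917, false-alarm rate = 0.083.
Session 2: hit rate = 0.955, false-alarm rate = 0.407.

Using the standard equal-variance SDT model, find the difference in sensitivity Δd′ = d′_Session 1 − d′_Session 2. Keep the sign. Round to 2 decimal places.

Δd′ = 0.84

Session 1: z(0.917) = 1.385, z(0.083) = -1.385, d' = 2.770
Session 2: z(0.955) = 1.695, z(0.407) = -0.235, d' = 1.930
Δd' = d'_Session 1 − d'_Session 2 = 2.770 − 1.930 = 0.840
Session 1 has the higher sensitivity.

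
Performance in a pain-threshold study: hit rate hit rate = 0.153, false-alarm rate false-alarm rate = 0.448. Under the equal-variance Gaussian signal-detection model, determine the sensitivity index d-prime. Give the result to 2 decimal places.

d-prime = -0.89

z(0.153) = -1.0237, z(0.448) = -0.1307
d' = z(H) − z(FA) = -1.0237 − (-0.1307) = -0.8930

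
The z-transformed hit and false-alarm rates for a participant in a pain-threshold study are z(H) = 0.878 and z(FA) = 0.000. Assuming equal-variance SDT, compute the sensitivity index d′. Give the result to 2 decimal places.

d' = z(H) − z(FA) = 0.878 − 0.000 = 0.878

d′ = 0.88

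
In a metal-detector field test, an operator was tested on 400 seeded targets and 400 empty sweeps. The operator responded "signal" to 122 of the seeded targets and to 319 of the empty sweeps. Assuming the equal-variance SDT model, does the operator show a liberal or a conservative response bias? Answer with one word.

liberal

z(H) = -0.510, z(FA) = 0.833
c = −½·(z(H) + z(FA)) = -0.1615
c < 0 → liberal criterion (biased toward responding “yes”).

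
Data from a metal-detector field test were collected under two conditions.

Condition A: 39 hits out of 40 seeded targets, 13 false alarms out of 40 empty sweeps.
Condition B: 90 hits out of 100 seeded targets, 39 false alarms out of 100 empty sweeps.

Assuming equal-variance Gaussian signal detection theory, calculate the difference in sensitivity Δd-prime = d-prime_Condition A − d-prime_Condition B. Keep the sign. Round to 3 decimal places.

Condition A: z(0.9750) = 1.9600, z(0.3250) = -0.4538, d' = 2.4138
Condition B: z(0.9000) = 1.2816, z(0.3900) = -0.2793, d' = 1.5609
Δd' = d'_Condition A − d'_Condition B = 2.4138 − 1.5609 = 0.8529
Condition A has the higher sensitivity.

Δd-prime = 0.853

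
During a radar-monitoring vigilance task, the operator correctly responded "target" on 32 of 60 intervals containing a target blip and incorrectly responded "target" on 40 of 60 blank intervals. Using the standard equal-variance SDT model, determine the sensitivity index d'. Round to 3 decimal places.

H = 32/60 = 0.5333
FA = 40/60 = 0.6667
z(H) = z(0.5333) = 0.0836
z(FA) = z(0.6667) = 0.4308
d' = z(H) − z(FA) = 0.0836 − 0.4308 = -0.3472

d' = -0.347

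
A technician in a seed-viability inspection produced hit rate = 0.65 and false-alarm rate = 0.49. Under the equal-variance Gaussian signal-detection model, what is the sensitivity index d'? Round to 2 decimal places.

d' = 0.41

z(H) = 0.385
z(FA) = -0.025
d' = z(H) − z(FA) = 0.385 − (-0.025) = 0.410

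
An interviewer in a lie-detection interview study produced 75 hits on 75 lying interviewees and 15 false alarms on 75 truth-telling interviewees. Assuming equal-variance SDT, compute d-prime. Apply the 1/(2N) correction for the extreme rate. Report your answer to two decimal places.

The hit rate is 75/75 = 1, so apply the 1/(2N) correction: H → 1 − 1/(2·75) = 0.99333.
z(H) = z(0.99333) = 2.475
z(FA) = z(0.20000) = -0.842
d' = 2.475 − (-0.842) = 3.317

d-prime = 3.32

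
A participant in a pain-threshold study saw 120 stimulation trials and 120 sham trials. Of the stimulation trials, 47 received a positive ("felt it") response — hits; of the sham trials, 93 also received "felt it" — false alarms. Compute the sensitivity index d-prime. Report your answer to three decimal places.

d-prime = -1.030

H = 47/120 = 0.3917
FA = 93/120 = 0.7750
z(0.3917) = -0.2749, z(0.7750) = 0.7554
d' = z(H) − z(FA) = -0.2749 − 0.7554 = -1.0303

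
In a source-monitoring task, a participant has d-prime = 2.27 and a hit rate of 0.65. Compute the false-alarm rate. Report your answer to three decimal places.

z(hit rate) = z(0.65) = 0.3853
z(FA) = z(H) − d' = 0.3853 − 2.27 = -1.8847
false-alarm rate = Φ(-1.8847) = 0.0297

false-alarm rate = 0.030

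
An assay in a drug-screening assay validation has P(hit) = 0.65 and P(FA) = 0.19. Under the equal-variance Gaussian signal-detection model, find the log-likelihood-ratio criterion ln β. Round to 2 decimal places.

ln β = 0.31

z(0.65) = 0.385, z(0.19) = -0.878
ln β = −½·[z(H)² − z(FA)²] = −0.5 × (0.148 − 0.771) = 0.3115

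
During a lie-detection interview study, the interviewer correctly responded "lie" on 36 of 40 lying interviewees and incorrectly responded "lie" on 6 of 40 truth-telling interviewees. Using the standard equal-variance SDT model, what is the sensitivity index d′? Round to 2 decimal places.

H = 36/40 = 0.9000
FA = 6/40 = 0.1500
Φ⁻¹(H) = 1.2816
Φ⁻¹(FA) = -1.0364
d' = z(H) − z(FA) = 1.2816 − (-1.0364) = 2.3180

d′ = 2.32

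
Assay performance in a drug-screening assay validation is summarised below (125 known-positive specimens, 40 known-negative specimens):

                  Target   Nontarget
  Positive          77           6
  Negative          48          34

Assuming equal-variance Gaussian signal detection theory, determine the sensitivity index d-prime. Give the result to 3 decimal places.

H = 77/125 = 0.6160
FA = 6/40 = 0.1500
z(0.6160) = 0.2950, z(0.1500) = -1.0364
d' = z(H) − z(FA) = 0.2950 − (-1.0364) = 1.3314

d-prime = 1.331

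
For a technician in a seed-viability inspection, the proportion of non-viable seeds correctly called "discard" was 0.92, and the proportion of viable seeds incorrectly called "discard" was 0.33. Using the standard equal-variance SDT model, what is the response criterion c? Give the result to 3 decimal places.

z(H) = z(0.92) = 1.4051
z(FA) = z(0.33) = -0.4399
c = −½·[z(H) + z(FA)] = −0.5 × (1.4051 + (-0.4399)) = -0.4826

c = -0.483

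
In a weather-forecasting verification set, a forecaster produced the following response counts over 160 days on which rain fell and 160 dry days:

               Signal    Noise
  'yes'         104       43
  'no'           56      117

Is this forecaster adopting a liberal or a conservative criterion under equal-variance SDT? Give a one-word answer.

z(H) = 0.385, z(FA) = -0.617
c = −½·(z(H) + z(FA)) = 0.116
c > 0 → conservative criterion (biased toward responding “no”).

conservative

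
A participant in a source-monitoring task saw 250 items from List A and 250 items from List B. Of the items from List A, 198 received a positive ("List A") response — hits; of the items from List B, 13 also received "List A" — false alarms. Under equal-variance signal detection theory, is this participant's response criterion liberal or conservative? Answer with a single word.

z(H) = 0.813, z(FA) = -1.626
c = −½·(z(H) + z(FA)) = 0.4065
c > 0 → conservative criterion (biased toward responding “no”).

conservative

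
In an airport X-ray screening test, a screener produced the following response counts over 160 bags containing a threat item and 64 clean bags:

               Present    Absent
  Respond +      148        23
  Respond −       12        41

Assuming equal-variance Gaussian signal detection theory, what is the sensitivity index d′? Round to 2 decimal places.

d′ = 1.80

H = 148/160 = 0.9250
FA = 23/64 = 0.3594
z(H) = 1.4395
z(FA) = -0.3601
d' = z(H) − z(FA) = 1.4395 − (-0.3601) = 1.7996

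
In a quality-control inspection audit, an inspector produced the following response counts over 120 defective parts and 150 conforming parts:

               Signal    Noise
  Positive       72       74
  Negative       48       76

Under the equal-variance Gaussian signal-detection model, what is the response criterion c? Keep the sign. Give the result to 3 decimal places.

H = 72/120 = 0.6000
FA = 74/150 = 0.4933
z(H) = 0.2533
z(FA) = -0.0168
c = −½·[z(H) + z(FA)] = −0.5 × (0.2533 + (-0.0168)) = -0.11825

c = -0.118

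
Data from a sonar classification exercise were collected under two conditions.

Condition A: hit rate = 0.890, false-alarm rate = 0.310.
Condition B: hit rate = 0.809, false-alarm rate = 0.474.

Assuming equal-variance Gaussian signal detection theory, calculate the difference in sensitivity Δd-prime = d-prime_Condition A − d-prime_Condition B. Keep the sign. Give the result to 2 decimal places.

Condition A: z(0.890) = 1.227, z(0.310) = -0.496, d' = 1.723
Condition B: z(0.809) = 0.874, z(0.474) = -0.065, d' = 0.939
Δd' = d'_Condition A − d'_Condition B = 1.723 − 0.939 = 0.784
Condition A has the higher sensitivity.

Δd-prime = 0.78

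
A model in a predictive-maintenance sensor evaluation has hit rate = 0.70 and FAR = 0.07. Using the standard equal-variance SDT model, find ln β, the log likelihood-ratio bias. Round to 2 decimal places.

z(H) = 0.524
z(FA) = -1.476
ln β = −½·[z(H)² − z(FA)²] = −0.5 × (0.275 − 2.179) = 0.952

ln β = 0.95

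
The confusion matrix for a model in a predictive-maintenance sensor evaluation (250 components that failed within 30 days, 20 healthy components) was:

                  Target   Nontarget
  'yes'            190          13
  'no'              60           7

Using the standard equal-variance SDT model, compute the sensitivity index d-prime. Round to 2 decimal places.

H = 190/250 = 0.7600
FA = 13/20 = 0.6500
z(H) = 0.7063
z(FA) = 0.3853
d' = z(H) − z(FA) = 0.7063 − 0.3853 = 0.3210

d-prime = 0.32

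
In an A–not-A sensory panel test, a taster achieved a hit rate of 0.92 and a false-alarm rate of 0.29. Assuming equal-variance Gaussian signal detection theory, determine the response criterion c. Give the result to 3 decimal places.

c = -0.426

z(H) = z(0.92) = 1.4051
z(FA) = z(0.29) = -0.5534
c = −½·[z(H) + z(FA)] = −0.5 × (1.4051 + (-0.5534)) = -0.42585
c < 0: the taster has a liberal response bias.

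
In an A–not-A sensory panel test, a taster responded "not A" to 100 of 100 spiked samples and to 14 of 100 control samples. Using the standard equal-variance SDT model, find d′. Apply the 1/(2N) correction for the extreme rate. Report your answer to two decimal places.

d′ = 3.66

The hit rate is 100/100 = 1, so apply the 1/(2N) correction: H → 1 − 1/(2·100) = 0.99500.
z(H) = z(0.99500) = 2.576
z(FA) = z(0.14000) = -1.080
d' = 2.576 − (-1.080) = 3.656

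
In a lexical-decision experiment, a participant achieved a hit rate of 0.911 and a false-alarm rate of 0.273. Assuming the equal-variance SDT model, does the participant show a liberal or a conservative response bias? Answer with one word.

liberal

z(H) = 1.347, z(FA) = -0.604
c = −½·(z(H) + z(FA)) = -0.3715
c < 0 → liberal criterion (biased toward responding “yes”).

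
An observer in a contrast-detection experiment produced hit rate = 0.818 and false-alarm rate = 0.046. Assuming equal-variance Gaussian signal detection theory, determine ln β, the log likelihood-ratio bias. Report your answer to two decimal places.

Φ⁻¹(H) = Φ⁻¹(0.818) = 0.908
Φ⁻¹(FA) = Φ⁻¹(0.046) = -1.685
ln β = −½·[z(H)² − z(FA)²] = −0.5 × (0.824 − 2.839) = 1.0075

ln β = 1.01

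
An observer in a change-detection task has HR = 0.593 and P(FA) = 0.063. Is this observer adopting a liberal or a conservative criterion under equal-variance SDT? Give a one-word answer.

conservative

z(H) = 0.235, z(FA) = -1.530
c = −½·(z(H) + z(FA)) = 0.6475
c > 0 → conservative criterion (biased toward responding “no”).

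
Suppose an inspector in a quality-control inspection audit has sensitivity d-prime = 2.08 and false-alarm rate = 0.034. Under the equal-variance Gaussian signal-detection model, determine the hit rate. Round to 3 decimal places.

hit rate = 0.601

z(false-alarm rate) = z(0.034) = -1.8250
z(H) = z(FA) + d' = -1.8250 + 2.08 = 0.2550
hit rate = Φ(0.2550) = 0.6006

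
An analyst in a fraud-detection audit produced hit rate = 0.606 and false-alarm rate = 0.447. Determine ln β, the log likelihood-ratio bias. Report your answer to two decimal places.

z(H) = z(0.606) = 0.269
z(FA) = z(0.447) = -0.133
ln β = −½·[z(H)² − z(FA)²] = −0.5 × (0.072 − 0.018) = -0.027

ln β = -0.03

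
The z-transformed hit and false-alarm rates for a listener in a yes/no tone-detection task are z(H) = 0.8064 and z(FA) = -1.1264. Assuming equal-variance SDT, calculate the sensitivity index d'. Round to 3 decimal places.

d' = 1.933

d' = z(H) − z(FA) = 0.8064 − (-1.1264) = 1.9328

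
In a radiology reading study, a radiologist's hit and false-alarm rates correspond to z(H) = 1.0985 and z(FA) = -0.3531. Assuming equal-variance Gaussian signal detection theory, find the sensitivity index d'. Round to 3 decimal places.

d' = z(H) − z(FA) = 1.0985 − (-0.3531) = 1.4516

d' = 1.452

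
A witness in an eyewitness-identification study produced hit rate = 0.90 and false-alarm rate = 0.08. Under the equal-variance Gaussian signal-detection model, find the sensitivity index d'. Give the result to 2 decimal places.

Φ⁻¹(H) = Φ⁻¹(0.90) = 1.2816
Φ⁻¹(FA) = Φ⁻¹(0.08) = -1.4051
d' = z(H) − z(FA) = 1.2816 − (-1.4051) = 2.6867

d' = 2.69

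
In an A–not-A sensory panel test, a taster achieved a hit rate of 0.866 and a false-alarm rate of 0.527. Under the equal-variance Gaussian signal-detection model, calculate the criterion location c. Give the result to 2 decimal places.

c = -0.59

z(H) = z(0.866) = 1.1077
z(FA) = z(0.527) = 0.0677
c = −½·[z(H) + z(FA)] = −0.5 × (1.1077 + 0.0677) = -0.5877
c < 0: the taster has a liberal response bias.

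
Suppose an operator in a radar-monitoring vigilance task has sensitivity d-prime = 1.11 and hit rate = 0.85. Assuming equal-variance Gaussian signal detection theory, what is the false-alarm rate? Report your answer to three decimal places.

z(hit rate) = z(0.85) = 1.0364
z(FA) = z(H) − d' = 1.0364 − 1.11 = -0.0736
false-alarm rate = Φ(-0.0736) = 0.4707

false-alarm rate = 0.471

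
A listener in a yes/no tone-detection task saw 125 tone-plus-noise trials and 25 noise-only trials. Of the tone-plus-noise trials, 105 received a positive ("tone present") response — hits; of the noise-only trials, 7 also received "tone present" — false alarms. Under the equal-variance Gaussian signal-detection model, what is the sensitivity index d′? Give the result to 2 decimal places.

H = 105/125 = 0.8400
FA = 7/25 = 0.2800
Φ⁻¹(H) = Φ⁻¹(0.8400) = 0.994
Φ⁻¹(FA) = Φ⁻¹(0.2800) = -0.583
d' = z(H) − z(FA) = 0.994 − (-0.583) = 1.577

d′ = 1.58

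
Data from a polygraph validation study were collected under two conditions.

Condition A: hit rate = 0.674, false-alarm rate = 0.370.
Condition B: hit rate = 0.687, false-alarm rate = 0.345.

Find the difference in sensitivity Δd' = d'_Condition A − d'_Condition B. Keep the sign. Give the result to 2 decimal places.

Condition A: z(0.674) = 0.451, z(0.370) = -0.332, d' = 0.783
Condition B: z(0.687) = 0.487, z(0.345) = -0.399, d' = 0.886
Δd' = d'_Condition A − d'_Condition B = 0.783 − 0.886 = -0.103
Condition B has the higher sensitivity.

Δd' = -0.10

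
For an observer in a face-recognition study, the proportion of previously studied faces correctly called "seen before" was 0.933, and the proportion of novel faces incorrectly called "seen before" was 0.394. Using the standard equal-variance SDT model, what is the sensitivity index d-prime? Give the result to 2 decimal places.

d-prime = 1.77

Φ⁻¹(H) = Φ⁻¹(0.933) = 1.4985
Φ⁻¹(FA) = Φ⁻¹(0.394) = -0.2689
d' = z(H) − z(FA) = 1.4985 − (-0.2689) = 1.7674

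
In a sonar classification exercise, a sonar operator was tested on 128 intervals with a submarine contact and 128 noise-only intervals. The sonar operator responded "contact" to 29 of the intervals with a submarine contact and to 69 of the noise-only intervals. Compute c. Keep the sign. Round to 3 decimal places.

c = 0.326

H = 29/128 = 0.2266
FA = 69/128 = 0.5391
Φ⁻¹(0.2266) = -0.7501, Φ⁻¹(0.5391) = 0.0982
c = −½·[z(H) + z(FA)] = −0.5 × (-0.7501 + 0.0982) = 0.32595
c > 0: the sonar operator has a conservative response bias.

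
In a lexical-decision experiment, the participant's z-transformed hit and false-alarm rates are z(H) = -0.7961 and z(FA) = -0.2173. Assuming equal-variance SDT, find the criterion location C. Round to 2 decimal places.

C = 0.51

c = −½·[z(H) + z(FA)] = −½·(-0.7961 + (-0.2173)) = 0.5067
c > 0: the participant has a conservative response bias.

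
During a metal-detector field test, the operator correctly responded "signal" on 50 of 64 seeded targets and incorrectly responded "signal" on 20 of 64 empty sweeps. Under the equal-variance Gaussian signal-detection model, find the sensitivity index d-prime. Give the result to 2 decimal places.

H = 50/64 = 0.7812
FA = 20/64 = 0.3125
z(H) = z(0.7812) = 0.7763
z(FA) = z(0.3125) = -0.4888
d' = z(H) − z(FA) = 0.7763 − (-0.4888) = 1.2651

d-prime = 1.27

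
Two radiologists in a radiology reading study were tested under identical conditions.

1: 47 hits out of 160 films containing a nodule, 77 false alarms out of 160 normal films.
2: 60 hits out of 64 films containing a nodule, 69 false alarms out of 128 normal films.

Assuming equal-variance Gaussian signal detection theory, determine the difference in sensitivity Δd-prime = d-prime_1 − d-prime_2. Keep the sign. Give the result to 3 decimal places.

Δd-prime = -1.931

1: z(0.2938) = -0.5423, z(0.4813) = -0.0469, d' = -0.4954
2: z(0.9375) = 1.5341, z(0.5391) = 0.0982, d' = 1.4359
Δd' = d'_1 − d'_2 = -0.4954 − 1.4359 = -1.9313
2 has the higher sensitivity.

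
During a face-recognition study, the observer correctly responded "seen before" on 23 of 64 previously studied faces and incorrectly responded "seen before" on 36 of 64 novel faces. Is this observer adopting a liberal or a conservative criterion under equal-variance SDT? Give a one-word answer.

z(H) = -0.360, z(FA) = 0.157
c = −½·(z(H) + z(FA)) = 0.1015
c > 0 → conservative criterion (biased toward responding “no”).

conservative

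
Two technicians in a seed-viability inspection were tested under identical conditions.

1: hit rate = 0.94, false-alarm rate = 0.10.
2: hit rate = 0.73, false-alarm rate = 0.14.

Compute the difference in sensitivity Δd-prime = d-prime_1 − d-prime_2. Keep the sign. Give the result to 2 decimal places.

Δd-prime = 1.14

1: z(0.94) = 1.555, z(0.10) = -1.282, d' = 2.837
2: z(0.73) = 0.613, z(0.14) = -1.080, d' = 1.693
Δd' = d'_1 − d'_2 = 2.837 − 1.693 = 1.144
1 has the higher sensitivity.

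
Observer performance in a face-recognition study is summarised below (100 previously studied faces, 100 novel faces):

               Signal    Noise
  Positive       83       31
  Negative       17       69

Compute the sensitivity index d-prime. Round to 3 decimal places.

H = 83/100 = 0.8300
FA = 31/100 = 0.3100
Φ⁻¹(H) = Φ⁻¹(0.8300) = 0.9542
Φ⁻¹(FA) = Φ⁻¹(0.3100) = -0.4959
d' = z(H) − z(FA) = 0.9542 − (-0.4959) = 1.4501

d-prime = 1.450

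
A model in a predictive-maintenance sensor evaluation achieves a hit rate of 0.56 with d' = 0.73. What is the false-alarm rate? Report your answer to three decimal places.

false-alarm rate = 0.281

z(hit rate) = z(0.56) = 0.1510
z(FA) = z(H) − d' = 0.1510 − 0.73 = -0.5790
false-alarm rate = Φ(-0.5790) = 0.2813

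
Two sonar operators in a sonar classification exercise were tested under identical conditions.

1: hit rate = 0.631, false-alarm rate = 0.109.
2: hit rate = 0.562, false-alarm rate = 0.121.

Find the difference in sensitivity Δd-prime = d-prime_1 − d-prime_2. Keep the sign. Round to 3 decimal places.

Δd-prime = 0.240

1: z(0.631) = 0.3345, z(0.109) = -1.2319, d' = 1.5664
2: z(0.562) = 0.1560, z(0.121) = -1.1700, d' = 1.3260
Δd' = d'_1 − d'_2 = 1.5664 − 1.3260 = 0.2404
1 has the higher sensitivity.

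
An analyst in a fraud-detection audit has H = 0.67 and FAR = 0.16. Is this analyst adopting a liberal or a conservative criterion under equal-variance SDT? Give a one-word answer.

conservative

z(H) = 0.440, z(FA) = -0.994
c = −½·(z(H) + z(FA)) = 0.277
c > 0 → conservative criterion (biased toward responding “no”).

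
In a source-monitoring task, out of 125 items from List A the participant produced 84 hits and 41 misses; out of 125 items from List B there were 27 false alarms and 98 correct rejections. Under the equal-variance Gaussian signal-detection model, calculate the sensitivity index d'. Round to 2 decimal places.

d' = 1.23

H = 84/125 = 0.6720
FA = 27/125 = 0.2160
Φ⁻¹(H) = 0.445
Φ⁻¹(FA) = -0.786
d' = z(H) − z(FA) = 0.445 − (-0.786) = 1.231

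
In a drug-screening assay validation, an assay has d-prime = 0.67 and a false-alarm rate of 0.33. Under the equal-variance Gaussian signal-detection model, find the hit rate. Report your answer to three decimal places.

hit rate = 0.591

z(false-alarm rate) = z(0.33) = -0.4399
z(H) = z(FA) + d' = -0.4399 + 0.67 = 0.2301
hit rate = Φ(0.2301) = 0.5910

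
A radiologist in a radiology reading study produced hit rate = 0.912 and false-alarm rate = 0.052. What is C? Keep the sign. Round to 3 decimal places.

C = 0.136

Φ⁻¹(0.912) = 1.3532, Φ⁻¹(0.052) = -1.6258
c = −½·[z(H) + z(FA)] = −0.5 × (1.3532 + (-1.6258)) = 0.1363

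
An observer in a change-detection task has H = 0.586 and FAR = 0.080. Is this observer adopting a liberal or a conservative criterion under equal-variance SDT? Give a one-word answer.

z(H) = 0.217, z(FA) = -1.405
c = −½·(z(H) + z(FA)) = 0.594
c > 0 → conservative criterion (biased toward responding “no”).

conservative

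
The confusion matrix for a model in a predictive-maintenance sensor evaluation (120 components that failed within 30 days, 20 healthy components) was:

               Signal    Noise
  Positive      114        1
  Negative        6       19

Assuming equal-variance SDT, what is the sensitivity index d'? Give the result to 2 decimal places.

d' = 3.29

H = 114/120 = 0.9500
FA = 1/20 = 0.0500
z(H) = z(0.9500) = 1.6449
z(FA) = z(0.0500) = -1.6449
d' = z(H) − z(FA) = 1.6449 − (-1.6449) = 3.2898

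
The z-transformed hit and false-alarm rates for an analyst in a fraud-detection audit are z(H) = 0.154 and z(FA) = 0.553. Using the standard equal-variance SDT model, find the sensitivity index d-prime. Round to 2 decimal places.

d-prime = -0.40

d' = z(H) − z(FA) = 0.154 − 0.553 = -0.399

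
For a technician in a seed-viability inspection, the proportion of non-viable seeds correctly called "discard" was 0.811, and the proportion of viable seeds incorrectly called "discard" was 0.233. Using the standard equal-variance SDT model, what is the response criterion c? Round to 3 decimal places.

c = -0.076

Φ⁻¹(0.811) = 0.8816, Φ⁻¹(0.233) = -0.7290
c = −½·[z(H) + z(FA)] = −0.5 × (0.8816 + (-0.7290)) = -0.0763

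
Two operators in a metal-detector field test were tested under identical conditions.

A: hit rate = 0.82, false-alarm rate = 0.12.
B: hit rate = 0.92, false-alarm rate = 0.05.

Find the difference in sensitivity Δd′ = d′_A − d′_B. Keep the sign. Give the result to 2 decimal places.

A: z(0.82) = 0.915, z(0.12) = -1.175, d' = 2.090
B: z(0.92) = 1.405, z(0.05) = -1.645, d' = 3.050
Δd' = d'_A − d'_B = 2.090 − 3.050 = -0.960
B has the higher sensitivity.

Δd′ = -0.96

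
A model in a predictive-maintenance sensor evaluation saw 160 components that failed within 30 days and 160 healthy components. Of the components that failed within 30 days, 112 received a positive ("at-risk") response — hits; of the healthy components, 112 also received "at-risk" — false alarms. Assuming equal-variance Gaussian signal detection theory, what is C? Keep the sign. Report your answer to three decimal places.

H = 112/160 = 0.7000
FA = 112/160 = 0.7000
Φ⁻¹(H) = 0.5244
Φ⁻¹(FA) = 0.5244
c = −½·[z(H) + z(FA)] = −0.5 × (0.5244 + 0.5244) = -0.5244
c < 0: the model has a liberal response bias.

C = -0.524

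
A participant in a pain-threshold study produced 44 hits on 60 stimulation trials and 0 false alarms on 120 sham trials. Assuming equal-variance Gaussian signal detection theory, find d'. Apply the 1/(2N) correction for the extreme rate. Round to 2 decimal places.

The false-alarm rate is 0/120 = 0, so apply the 1/(2N) correction: FA → 1/(2·120) = 0.00417.
z(H) = z(0.73333) = 0.623
z(FA) = z(0.00417) = -2.638
d' = 0.623 − (-2.638) = 3.261

d' = 3.26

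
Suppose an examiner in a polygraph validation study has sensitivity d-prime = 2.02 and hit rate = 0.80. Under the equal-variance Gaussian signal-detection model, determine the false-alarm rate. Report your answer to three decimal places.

z(hit rate) = z(0.80) = 0.8416
z(FA) = z(H) − d' = 0.8416 − 2.02 = -1.1784
false-alarm rate = Φ(-1.1784) = 0.1193

false-alarm rate = 0.119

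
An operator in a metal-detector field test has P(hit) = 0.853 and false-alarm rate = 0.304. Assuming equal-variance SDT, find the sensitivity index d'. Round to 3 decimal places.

d' = 1.562

z(H) = z(0.853) = 1.0494
z(FA) = z(0.304) = -0.5129
d' = z(H) − z(FA) = 1.0494 − (-0.5129) = 1.5623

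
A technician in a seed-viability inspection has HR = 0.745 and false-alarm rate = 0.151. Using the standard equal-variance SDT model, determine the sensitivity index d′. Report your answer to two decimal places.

Φ⁻¹(H) = Φ⁻¹(0.745) = 0.6588
Φ⁻¹(FA) = Φ⁻¹(0.151) = -1.0322
d' = z(H) − z(FA) = 0.6588 − (-1.0322) = 1.6910

d′ = 1.69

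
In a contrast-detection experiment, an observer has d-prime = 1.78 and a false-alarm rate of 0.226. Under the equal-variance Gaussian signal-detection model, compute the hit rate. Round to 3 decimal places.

z(false-alarm rate) = z(0.226) = -0.7521
z(H) = z(FA) + d' = -0.7521 + 1.78 = 1.0279
hit rate = Φ(1.0279) = 0.8480

hit rate = 0.848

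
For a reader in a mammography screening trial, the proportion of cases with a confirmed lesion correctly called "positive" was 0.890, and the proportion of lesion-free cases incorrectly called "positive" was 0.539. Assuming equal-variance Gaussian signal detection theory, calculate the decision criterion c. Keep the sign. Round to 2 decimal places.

Φ⁻¹(H) = Φ⁻¹(0.890) = 1.2265
Φ⁻¹(FA) = Φ⁻¹(0.539) = 0.0979
c = −½·[z(H) + z(FA)] = −0.5 × (1.2265 + 0.0979) = -0.6622
c < 0: the reader has a liberal response bias.

c = -0.66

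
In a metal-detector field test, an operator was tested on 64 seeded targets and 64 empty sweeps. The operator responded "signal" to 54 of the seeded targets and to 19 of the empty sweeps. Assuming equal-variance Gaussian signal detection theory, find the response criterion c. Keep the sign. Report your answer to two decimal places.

H = 54/64 = 0.8438
FA = 19/64 = 0.2969
z(H) = z(0.8438) = 1.0102
z(FA) = z(0.2969) = -0.5333
c = −½·[z(H) + z(FA)] = −0.5 × (1.0102 + (-0.5333)) = -0.23845
c < 0: the operator has a liberal response bias.

c = -0.24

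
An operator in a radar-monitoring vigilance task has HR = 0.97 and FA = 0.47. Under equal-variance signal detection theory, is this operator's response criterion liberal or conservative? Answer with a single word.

liberal

z(H) = 1.881, z(FA) = -0.075
c = −½·(z(H) + z(FA)) = -0.903
c < 0 → liberal criterion (biased toward responding “yes”).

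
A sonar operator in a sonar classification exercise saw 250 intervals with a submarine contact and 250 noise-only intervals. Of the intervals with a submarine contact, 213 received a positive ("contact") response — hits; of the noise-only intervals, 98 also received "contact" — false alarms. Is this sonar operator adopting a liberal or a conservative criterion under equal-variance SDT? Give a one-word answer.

z(H) = 1.045, z(FA) = -0.274
c = −½·(z(H) + z(FA)) = -0.3855
c < 0 → liberal criterion (biased toward responding “yes”).

liberal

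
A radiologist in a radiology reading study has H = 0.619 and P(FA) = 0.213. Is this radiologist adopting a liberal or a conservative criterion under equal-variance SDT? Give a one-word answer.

conservative

z(H) = 0.303, z(FA) = -0.796
c = −½·(z(H) + z(FA)) = 0.2465
c > 0 → conservative criterion (biased toward responding “no”).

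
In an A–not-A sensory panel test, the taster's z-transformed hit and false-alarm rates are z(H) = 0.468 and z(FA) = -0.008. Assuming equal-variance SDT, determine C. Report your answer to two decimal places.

C = -0.23

c = −½·[z(H) + z(FA)] = −½·(0.468 + (-0.008)) = -0.230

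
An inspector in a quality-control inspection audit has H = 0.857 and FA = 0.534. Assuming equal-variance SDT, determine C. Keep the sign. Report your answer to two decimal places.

C = -0.58

z(H) = z(0.857) = 1.0669
z(FA) = z(0.534) = 0.0853
c = −½·[z(H) + z(FA)] = −0.5 × (1.0669 + 0.0853) = -0.5761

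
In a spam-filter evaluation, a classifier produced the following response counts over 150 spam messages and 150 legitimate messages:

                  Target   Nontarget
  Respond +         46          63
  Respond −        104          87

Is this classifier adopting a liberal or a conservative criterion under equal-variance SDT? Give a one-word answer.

z(H) = -0.505, z(FA) = -0.202
c = −½·(z(H) + z(FA)) = 0.3535
c > 0 → conservative criterion (biased toward responding “no”).

conservative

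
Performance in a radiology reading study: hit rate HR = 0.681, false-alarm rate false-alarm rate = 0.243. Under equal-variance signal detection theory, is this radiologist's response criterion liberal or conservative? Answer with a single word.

conservative

z(H) = 0.470, z(FA) = -0.697
c = −½·(z(H) + z(FA)) = 0.1135
c > 0 → conservative criterion (biased toward responding “no”).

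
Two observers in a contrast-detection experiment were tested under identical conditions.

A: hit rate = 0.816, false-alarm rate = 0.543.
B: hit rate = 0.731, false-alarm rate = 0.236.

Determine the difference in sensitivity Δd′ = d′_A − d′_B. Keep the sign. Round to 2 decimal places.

Δd′ = -0.54

A: z(0.816) = 0.900, z(0.543) = 0.108, d' = 0.792
B: z(0.731) = 0.616, z(0.236) = -0.719, d' = 1.335
Δd' = d'_A − d'_B = 0.792 − 1.335 = -0.543
B has the higher sensitivity.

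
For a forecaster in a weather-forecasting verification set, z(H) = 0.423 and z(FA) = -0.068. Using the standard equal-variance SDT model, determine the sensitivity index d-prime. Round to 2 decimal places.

d' = z(H) − z(FA) = 0.423 − (-0.068) = 0.491

d-prime = 0.49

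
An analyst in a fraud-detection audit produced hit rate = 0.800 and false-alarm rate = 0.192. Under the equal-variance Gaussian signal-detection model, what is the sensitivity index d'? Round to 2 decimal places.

z(H) = z(0.800) = 0.842
z(FA) = z(0.192) = -0.871
d' = z(H) − z(FA) = 0.842 − (-0.871) = 1.713

d' = 1.71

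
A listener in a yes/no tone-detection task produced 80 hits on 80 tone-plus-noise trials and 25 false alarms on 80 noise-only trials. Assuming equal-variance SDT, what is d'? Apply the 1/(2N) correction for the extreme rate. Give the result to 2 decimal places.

The hit rate is 80/80 = 1, so apply the 1/(2N) correction: H → 1 − 1/(2·80) = 0.99375.
z(H) = z(0.99375) = 2.498
z(FA) = z(0.31250) = -0.489
d' = 2.498 − (-0.489) = 2.987

d' = 2.99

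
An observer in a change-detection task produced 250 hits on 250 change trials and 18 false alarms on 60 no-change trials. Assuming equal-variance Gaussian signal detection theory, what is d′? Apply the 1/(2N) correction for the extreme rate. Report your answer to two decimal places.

The hit rate is 250/250 = 1, so apply the 1/(2N) correction: H → 1 − 1/(2·250) = 0.99800.
z(H) = z(0.99800) = 2.878
z(FA) = z(0.30000) = -0.524
d' = 2.878 − (-0.524) = 3.402

d′ = 3.40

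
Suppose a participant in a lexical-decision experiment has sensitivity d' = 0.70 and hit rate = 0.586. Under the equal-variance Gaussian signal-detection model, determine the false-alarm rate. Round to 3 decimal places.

false-alarm rate = 0.315

z(hit rate) = z(0.586) = 0.2173
z(FA) = z(H) − d' = 0.2173 − 0.70 = -0.4827
false-alarm rate = Φ(-0.4827) = 0.3147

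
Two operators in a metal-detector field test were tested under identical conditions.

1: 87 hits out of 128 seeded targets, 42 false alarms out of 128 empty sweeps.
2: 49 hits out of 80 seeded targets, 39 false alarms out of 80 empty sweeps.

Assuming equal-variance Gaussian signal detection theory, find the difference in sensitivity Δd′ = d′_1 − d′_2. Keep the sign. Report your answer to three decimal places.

Δd′ = 0.595

1: z(0.6797) = 0.4669, z(0.3281) = -0.4452, d' = 0.9121
2: z(0.6125) = 0.2858, z(0.4875) = -0.0313, d' = 0.3171
Δd' = d'_1 − d'_2 = 0.9121 − 0.3171 = 0.5950
1 has the higher sensitivity.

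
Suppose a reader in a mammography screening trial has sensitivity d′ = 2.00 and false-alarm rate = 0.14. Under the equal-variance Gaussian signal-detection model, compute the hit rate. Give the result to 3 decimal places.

z(false-alarm rate) = z(0.14) = -1.0803
z(H) = z(FA) + d' = -1.0803 + 2.00 = 0.9197
hit rate = Φ(0.9197) = 0.8211

hit rate = 0.821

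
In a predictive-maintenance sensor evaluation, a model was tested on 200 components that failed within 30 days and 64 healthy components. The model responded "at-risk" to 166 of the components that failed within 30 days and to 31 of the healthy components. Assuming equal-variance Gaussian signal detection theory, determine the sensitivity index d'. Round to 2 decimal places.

d' = 0.99

H = 166/200 = 0.8300
FA = 31/64 = 0.4844
Φ⁻¹(0.8300) = 0.9542, Φ⁻¹(0.4844) = -0.0391
d' = z(H) − z(FA) = 0.9542 − (-0.0391) = 0.9933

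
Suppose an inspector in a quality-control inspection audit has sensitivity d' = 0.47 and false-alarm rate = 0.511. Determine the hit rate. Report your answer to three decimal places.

z(false-alarm rate) = z(0.511) = 0.0276
z(H) = z(FA) + d' = 0.0276 + 0.47 = 0.4976
hit rate = Φ(0.4976) = 0.6906

hit rate = 0.691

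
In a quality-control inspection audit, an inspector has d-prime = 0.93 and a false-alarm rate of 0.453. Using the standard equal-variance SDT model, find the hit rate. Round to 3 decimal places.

hit rate = 0.792

z(false-alarm rate) = z(0.453) = -0.1181
z(H) = z(FA) + d' = -0.1181 + 0.93 = 0.8119
hit rate = Φ(0.8119) = 0.7916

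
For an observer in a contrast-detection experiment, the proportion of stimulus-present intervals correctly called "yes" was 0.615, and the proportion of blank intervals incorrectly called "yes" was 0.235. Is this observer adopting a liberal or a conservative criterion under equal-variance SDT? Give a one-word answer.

conservative

z(H) = 0.292, z(FA) = -0.722
c = −½·(z(H) + z(FA)) = 0.215
c > 0 → conservative criterion (biased toward responding “no”).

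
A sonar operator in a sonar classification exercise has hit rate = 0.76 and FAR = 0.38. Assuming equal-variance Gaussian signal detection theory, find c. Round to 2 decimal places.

c = -0.20

Φ⁻¹(0.76) = 0.7063, Φ⁻¹(0.38) = -0.3055
c = −½·[z(H) + z(FA)] = −0.5 × (0.7063 + (-0.3055)) = -0.2004
c < 0: the sonar operator has a liberal response bias.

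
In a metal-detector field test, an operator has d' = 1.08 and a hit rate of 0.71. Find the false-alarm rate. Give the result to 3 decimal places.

z(hit rate) = z(0.71) = 0.5534
z(FA) = z(H) − d' = 0.5534 − 1.08 = -0.5266
false-alarm rate = Φ(-0.5266) = 0.2992

false-alarm rate = 0.299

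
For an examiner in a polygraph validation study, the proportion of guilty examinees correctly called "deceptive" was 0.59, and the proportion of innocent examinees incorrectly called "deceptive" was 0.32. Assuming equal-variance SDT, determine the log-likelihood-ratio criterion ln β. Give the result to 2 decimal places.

ln β = 0.08

z(H) = z(0.59) = 0.228
z(FA) = z(0.32) = -0.468
ln β = −½·[z(H)² − z(FA)²] = −0.5 × (0.052 − 0.219) = 0.0835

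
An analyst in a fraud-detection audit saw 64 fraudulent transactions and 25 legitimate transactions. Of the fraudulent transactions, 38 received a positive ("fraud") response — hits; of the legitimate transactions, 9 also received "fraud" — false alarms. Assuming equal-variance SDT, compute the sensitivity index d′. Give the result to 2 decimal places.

H = 38/64 = 0.5938
FA = 9/25 = 0.3600
z(H) = z(0.5938) = 0.2373
z(FA) = z(0.3600) = -0.3585
d' = z(H) − z(FA) = 0.2373 − (-0.3585) = 0.5958

d′ = 0.60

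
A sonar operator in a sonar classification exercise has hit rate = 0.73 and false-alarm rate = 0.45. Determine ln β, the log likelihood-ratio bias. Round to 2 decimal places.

z(0.73) = 0.613, z(0.45) = -0.126
ln β = −½·[z(H)² − z(FA)²] = −0.5 × (0.376 − 0.016) = -0.180

ln β = -0.18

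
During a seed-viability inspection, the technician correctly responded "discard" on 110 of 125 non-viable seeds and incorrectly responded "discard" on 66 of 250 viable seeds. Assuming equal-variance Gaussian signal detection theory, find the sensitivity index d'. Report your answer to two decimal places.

H = 110/125 = 0.8800
FA = 66/250 = 0.2640
z(H) = 1.175
z(FA) = -0.631
d' = z(H) − z(FA) = 1.175 − (-0.631) = 1.806

d' = 1.81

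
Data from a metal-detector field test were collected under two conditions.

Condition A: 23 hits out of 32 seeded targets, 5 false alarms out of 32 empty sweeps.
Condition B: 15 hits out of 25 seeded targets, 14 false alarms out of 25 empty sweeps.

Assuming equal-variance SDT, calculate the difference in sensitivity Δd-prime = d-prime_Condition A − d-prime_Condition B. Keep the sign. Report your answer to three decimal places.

Condition A: z(0.7188) = 0.5793, z(0.1562) = -1.0102, d' = 1.5895
Condition B: z(0.6000) = 0.2533, z(0.5600) = 0.1510, d' = 0.1023
Δd' = d'_Condition A − d'_Condition B = 1.5895 − 0.1023 = 1.4872
Condition A has the higher sensitivity.

Δd-prime = 1.487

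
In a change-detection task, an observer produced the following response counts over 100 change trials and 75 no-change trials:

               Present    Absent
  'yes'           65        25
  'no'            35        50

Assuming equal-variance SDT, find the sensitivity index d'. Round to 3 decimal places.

d' = 0.816

H = 65/100 = 0.6500
FA = 25/75 = 0.3333
z(0.6500) = 0.3853, z(0.3333) = -0.4308
d' = z(H) − z(FA) = 0.3853 − (-0.4308) = 0.8161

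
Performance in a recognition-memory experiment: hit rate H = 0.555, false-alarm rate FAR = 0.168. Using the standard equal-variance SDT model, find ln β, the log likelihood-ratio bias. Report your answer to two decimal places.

z(H) = z(0.555) = 0.138
z(FA) = z(0.168) = -0.962
ln β = −½·[z(H)² − z(FA)²] = −0.5 × (0.019 − 0.925) = 0.453

ln β = 0.45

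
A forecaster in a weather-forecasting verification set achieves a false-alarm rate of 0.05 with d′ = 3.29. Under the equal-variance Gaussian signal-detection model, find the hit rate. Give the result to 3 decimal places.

hit rate = 0.950

z(false-alarm rate) = z(0.05) = -1.6449
z(H) = z(FA) + d' = -1.6449 + 3.29 = 1.6451
hit rate = Φ(1.6451) = 0.9500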